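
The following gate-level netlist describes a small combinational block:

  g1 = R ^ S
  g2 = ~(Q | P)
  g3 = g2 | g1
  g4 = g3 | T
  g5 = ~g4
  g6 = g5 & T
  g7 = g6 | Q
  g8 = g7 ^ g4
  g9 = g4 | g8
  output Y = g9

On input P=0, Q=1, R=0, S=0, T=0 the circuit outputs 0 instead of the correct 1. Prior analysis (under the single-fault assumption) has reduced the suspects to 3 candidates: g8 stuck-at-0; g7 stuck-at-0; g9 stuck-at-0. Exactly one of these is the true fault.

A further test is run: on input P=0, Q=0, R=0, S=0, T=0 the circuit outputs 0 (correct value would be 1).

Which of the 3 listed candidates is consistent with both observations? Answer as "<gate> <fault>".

g9 stuck-at-0

Evaluate each candidate on input P=0, Q=0, R=0, S=0, T=0:
  g8 stuck-at-0: g1=0, g2=1, g3=1, g4=1, g5=0, g6=0, g7=0, g8=0 [stuck-at-0], g9=1 → 1 — eliminated
  g7 stuck-at-0: g1=0, g2=1, g3=1, g4=1, g5=0, g6=0, g7=0 [stuck-at-0], g8=1, g9=1 → 1 — eliminated
  g9 stuck-at-0: g1=0, g2=1, g3=1, g4=1, g5=0, g6=0, g7=0, g8=1, g9=0 [stuck-at-0] → 0 — matches
Only g9 stuck-at-0 reproduces the observed 0.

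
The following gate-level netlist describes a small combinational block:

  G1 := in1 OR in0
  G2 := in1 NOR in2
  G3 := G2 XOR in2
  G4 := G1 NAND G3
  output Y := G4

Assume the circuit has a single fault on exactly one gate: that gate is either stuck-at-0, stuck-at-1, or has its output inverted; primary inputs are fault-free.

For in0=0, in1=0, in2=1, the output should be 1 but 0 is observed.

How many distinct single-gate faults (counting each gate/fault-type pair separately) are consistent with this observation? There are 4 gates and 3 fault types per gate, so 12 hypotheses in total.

4

Fault-free: G1=0, G2=0, G3=1, G4=1 → 1. Observed 0.
  G1 stuck-at-0: output 1 ✗
  G1 stuck-at-1: output 0 ✓
  G1 inverted output: output 0 ✓
  G2 stuck-at-0: output 1 ✗
  G2 stuck-at-1: output 1 ✗
  G2 inverted output: output 1 ✗
  G3 stuck-at-0: output 1 ✗
  G3 stuck-at-1: output 1 ✗
  G3 inverted output: output 1 ✗
  G4 stuck-at-0: output 0 ✓
  G4 stuck-at-1: output 1 ✗
  G4 inverted output: output 0 ✓
Consistent faults: {G1 stuck-at-1, G1 inverted output, G4 stuck-at-0, G4 inverted output} — 4 in all.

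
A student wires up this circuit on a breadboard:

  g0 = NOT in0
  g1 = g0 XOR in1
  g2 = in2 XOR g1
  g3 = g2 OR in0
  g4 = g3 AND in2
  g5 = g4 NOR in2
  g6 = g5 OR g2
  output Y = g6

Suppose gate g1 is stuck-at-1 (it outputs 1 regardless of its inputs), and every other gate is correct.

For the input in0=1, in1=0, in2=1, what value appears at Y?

Propagate with g1 forced: g0=0, g1=1 [stuck-at-1], g2=0, g3=1, g4=1, g5=0, g6=0.
So Y = 0. (Without the fault it would be 1.)

0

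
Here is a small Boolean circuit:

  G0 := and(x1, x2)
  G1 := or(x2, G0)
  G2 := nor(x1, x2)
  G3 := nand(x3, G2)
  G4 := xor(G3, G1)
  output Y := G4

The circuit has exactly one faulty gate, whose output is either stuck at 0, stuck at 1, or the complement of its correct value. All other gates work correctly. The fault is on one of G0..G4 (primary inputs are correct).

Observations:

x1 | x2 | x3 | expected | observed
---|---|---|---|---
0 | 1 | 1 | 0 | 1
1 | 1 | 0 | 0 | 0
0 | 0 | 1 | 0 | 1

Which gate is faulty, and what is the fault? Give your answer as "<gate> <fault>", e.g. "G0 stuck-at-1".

Fault-free values for test 1 (x1=0, x2=1, x3=1): G0=0, G1=1, G2=0, G3=1, G4=0, giving Y=0. Observed 1.
Test 1: faults giving observed 1 are {G1 stuck-at-0, G1 inverted output, G2 stuck-at-1, G2 inverted output, G3 stuck-at-0, G3 inverted output, G4 stuck-at-1, G4 inverted output}.
Test 2 (x1=1, x2=1, x3=0): fault-free G0=1, G1=1, G2=0, G3=1, G4=0 → 0; observed 0. Eliminates G1 stuck-at-0, G1 inverted output, G3 stuck-at-0, G3 inverted output, G4 stuck-at-1, G4 inverted output.
Test 3 (x1=0, x2=0, x3=1): fault-free G0=0, G1=0, G2=1, G3=0, G4=0 → 0; observed 1. Eliminates G2 stuck-at-1.
Only G2 inverted output is consistent with every test.

G2 inverted output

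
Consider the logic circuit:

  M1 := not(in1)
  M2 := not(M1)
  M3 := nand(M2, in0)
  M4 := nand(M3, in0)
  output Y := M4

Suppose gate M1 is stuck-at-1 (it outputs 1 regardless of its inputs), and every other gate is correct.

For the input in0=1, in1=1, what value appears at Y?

0

Propagate with M1 forced: M1=1 [stuck-at-1], M2=0, M3=1, M4=0.
So Y = 0. (Without the fault it would be 1.)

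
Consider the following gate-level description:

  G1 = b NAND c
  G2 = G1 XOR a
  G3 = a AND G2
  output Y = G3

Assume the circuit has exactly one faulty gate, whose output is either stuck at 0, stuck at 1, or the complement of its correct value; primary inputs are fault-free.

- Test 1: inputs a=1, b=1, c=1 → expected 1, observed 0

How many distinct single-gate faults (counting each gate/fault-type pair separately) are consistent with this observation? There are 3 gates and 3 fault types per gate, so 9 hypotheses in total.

Fault-free: G1=0, G2=1, G3=1 → 1. Observed 0.
  G1 stuck-at-0: output 1 ✗
  G1 stuck-at-1: output 0 ✓
  G1 inverted output: output 0 ✓
  G2 stuck-at-0: output 0 ✓
  G2 stuck-at-1: output 1 ✗
  G2 inverted output: output 0 ✓
  G3 stuck-at-0: output 0 ✓
  G3 stuck-at-1: output 1 ✗
  G3 inverted output: output 0 ✓
Consistent faults: {G1 stuck-at-1, G1 inverted output, G2 stuck-at-0, G2 inverted output, G3 stuck-at-0, G3 inverted output} — 6 in all.

6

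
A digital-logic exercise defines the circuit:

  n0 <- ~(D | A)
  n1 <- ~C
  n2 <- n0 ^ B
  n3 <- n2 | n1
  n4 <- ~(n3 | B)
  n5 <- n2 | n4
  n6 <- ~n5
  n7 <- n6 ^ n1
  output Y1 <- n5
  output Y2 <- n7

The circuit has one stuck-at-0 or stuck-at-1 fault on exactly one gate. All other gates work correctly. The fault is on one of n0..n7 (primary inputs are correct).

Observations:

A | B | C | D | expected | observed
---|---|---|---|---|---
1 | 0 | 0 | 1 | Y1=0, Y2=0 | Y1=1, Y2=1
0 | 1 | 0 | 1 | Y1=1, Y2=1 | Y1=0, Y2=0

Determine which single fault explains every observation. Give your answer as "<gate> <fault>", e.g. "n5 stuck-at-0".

n0 stuck-at-1

Fault-free values for test 1 (A=1, B=0, C=0, D=1): n0=0, n1=1, n2=0, n3=1, n4=0, n5=0, n6=1, n7=0, giving Y1=0, Y2=0. Observed Y1=1, Y2=1.
Test 1: faults giving observed Y1=1, Y2=1 are {n0 stuck-at-1, n2 stuck-at-1, n3 stuck-at-0, n4 stuck-at-1, n5 stuck-at-1}.
Test 2 (A=0, B=1, C=0, D=1): fault-free n0=0, n1=1, n2=1, n3=1, n4=0, n5=1, n6=0, n7=1 → Y1=1, Y2=1; observed Y1=0, Y2=0. Eliminates n2 stuck-at-1, n3 stuck-at-0, n4 stuck-at-1, n5 stuck-at-1.
Only n0 stuck-at-1 is consistent with every test.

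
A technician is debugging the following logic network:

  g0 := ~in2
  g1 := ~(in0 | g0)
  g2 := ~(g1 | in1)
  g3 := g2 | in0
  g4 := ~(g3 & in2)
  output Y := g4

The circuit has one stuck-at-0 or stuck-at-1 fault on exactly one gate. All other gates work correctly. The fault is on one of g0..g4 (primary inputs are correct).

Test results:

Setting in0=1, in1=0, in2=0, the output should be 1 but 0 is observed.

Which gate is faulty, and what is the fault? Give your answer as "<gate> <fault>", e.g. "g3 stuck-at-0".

Fault-free values for test 1 (in0=1, in1=0, in2=0): g0=1, g1=0, g2=1, g3=1, g4=1, giving Y=1. Observed 0.
Test 1: faults giving observed 0 are {g4 stuck-at-0}.
Only g4 stuck-at-0 is consistent with every test.

g4 stuck-at-0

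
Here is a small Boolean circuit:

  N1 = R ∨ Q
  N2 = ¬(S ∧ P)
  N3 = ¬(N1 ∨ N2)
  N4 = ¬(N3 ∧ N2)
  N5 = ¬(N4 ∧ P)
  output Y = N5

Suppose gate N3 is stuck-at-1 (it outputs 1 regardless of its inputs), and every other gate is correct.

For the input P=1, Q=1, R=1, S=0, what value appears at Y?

1

Propagate with N3 forced: N1=1, N2=1, N3=1 [stuck-at-1], N4=0, N5=1.
So Y = 1. (Without the fault it would be 0.)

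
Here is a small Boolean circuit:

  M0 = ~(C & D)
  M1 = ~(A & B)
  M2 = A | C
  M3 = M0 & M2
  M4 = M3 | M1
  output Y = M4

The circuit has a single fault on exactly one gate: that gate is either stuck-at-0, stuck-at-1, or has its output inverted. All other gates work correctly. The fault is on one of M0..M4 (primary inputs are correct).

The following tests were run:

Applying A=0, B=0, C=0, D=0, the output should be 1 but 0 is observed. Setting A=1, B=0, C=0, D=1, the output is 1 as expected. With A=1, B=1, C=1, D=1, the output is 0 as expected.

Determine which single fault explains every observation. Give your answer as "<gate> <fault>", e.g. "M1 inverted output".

M1 stuck-at-0

Fault-free values for test 1 (A=0, B=0, C=0, D=0): M0=1, M1=1, M2=0, M3=0, M4=1, giving Y=1. Observed 0.
Test 1: faults giving observed 0 are {M1 stuck-at-0, M1 inverted output, M4 stuck-at-0, M4 inverted output}.
Test 2 (A=1, B=0, C=0, D=1): fault-free M0=1, M1=1, M2=1, M3=1, M4=1 → 1; observed 1. Eliminates M4 stuck-at-0, M4 inverted output.
Test 3 (A=1, B=1, C=1, D=1): fault-free M0=0, M1=0, M2=1, M3=0, M4=0 → 0; observed 0. Eliminates M1 inverted output.
Only M1 stuck-at-0 is consistent with every test.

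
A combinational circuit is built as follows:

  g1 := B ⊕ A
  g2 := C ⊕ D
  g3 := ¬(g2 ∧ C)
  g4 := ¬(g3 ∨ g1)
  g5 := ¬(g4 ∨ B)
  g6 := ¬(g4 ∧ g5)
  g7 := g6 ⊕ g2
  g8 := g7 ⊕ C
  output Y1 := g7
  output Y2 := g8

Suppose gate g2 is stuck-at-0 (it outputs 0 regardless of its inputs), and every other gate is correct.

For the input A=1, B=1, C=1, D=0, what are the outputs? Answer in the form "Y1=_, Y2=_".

Propagate with g2 forced: g1=0, g2=0 [stuck-at-0], g3=1, g4=0, g5=0, g6=1, g7=1, g8=0.
So the outputs are Y1=1, Y2=0. (Without the fault they would be Y1=0, Y2=1.)

Y1=1, Y2=0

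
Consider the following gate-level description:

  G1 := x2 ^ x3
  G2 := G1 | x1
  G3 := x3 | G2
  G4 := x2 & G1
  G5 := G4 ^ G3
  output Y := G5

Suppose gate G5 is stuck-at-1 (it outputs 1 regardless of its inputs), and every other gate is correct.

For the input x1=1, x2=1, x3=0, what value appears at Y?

1

Propagate with G5 forced: G1=1, G2=1, G3=1, G4=1, G5=1 [stuck-at-1].
So Y = 1. (Without the fault it would be 0.)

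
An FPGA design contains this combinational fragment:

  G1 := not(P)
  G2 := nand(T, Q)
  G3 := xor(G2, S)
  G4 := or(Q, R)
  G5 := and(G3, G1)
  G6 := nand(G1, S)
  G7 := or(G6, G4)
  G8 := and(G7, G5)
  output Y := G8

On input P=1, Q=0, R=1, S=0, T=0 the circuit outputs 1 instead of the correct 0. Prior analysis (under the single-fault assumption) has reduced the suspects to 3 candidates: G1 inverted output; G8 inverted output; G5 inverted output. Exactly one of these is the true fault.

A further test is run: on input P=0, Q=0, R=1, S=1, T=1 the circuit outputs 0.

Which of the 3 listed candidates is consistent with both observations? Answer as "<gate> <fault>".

Evaluate each candidate on input P=0, Q=0, R=1, S=1, T=1:
  G1 inverted output: G1=0 [inverted output], G2=1, G3=0, G4=1, G5=0, G6=1, G7=1, G8=0 → 0 — matches
  G8 inverted output: G1=1, G2=1, G3=0, G4=1, G5=0, G6=0, G7=1, G8=1 [inverted output] → 1 — eliminated
  G5 inverted output: G1=1, G2=1, G3=0, G4=1, G5=1 [inverted output], G6=0, G7=1, G8=1 → 1 — eliminated
Only G1 inverted output reproduces the observed 0.

G1 inverted output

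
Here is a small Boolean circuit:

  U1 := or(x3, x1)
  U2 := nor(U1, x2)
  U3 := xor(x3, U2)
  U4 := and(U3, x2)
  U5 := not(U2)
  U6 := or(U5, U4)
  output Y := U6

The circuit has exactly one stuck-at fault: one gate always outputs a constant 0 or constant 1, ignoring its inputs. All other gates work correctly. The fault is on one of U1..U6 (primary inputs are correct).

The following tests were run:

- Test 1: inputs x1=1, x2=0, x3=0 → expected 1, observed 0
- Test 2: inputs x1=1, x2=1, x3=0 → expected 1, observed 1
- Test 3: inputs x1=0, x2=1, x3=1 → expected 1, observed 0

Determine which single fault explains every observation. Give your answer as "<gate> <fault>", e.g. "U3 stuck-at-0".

U2 stuck-at-1

Fault-free values for test 1 (x1=1, x2=0, x3=0): U1=1, U2=0, U3=0, U4=0, U5=1, U6=1, giving Y=1. Observed 0.
Test 1: faults giving observed 0 are {U1 stuck-at-0, U2 stuck-at-1, U5 stuck-at-0, U6 stuck-at-0}.
Test 2 (x1=1, x2=1, x3=0): fault-free U1=1, U2=0, U3=0, U4=0, U5=1, U6=1 → 1; observed 1. Eliminates U5 stuck-at-0, U6 stuck-at-0.
Test 3 (x1=0, x2=1, x3=1): fault-free U1=1, U2=0, U3=1, U4=1, U5=1, U6=1 → 1; observed 0. Eliminates U1 stuck-at-0.
Only U2 stuck-at-1 is consistent with every test.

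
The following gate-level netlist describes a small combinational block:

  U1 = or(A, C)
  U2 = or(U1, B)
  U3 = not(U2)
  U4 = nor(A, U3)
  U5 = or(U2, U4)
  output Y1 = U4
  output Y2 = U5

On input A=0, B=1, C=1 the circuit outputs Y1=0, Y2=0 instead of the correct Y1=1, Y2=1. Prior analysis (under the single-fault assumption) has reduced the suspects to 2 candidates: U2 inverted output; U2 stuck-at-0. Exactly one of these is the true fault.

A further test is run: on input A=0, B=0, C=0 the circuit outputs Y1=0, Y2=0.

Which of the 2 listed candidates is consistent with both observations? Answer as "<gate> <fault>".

Evaluate each candidate on input A=0, B=0, C=0:
  U2 inverted output: U1=0, U2=1 [inverted output], U3=0, U4=1, U5=1 → Y1=1, Y2=1 — eliminated
  U2 stuck-at-0: U1=0, U2=0 [stuck-at-0], U3=1, U4=0, U5=0 → Y1=0, Y2=0 — matches
Only U2 stuck-at-0 reproduces the observed Y1=0, Y2=0.

U2 stuck-at-0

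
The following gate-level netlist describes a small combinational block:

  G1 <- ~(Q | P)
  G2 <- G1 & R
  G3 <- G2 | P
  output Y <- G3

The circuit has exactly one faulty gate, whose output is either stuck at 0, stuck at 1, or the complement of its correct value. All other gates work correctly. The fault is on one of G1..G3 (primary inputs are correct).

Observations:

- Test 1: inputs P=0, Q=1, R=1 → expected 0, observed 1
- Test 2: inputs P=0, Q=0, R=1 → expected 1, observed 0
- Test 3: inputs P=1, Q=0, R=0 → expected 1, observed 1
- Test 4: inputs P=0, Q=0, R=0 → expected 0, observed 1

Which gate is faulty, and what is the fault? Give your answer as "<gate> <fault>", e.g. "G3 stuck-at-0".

G2 inverted output

Fault-free values for test 1 (P=0, Q=1, R=1): G1=0, G2=0, G3=0, giving Y=0. Observed 1.
Test 1: faults giving observed 1 are {G1 stuck-at-1, G1 inverted output, G2 stuck-at-1, G2 inverted output, G3 stuck-at-1, G3 inverted output}.
Test 2 (P=0, Q=0, R=1): fault-free G1=1, G2=1, G3=1 → 1; observed 0. Eliminates G1 stuck-at-1, G2 stuck-at-1, G3 stuck-at-1.
Test 3 (P=1, Q=0, R=0): fault-free G1=0, G2=0, G3=1 → 1; observed 1. Eliminates G3 inverted output.
Test 4 (P=0, Q=0, R=0): fault-free G1=1, G2=0, G3=0 → 0; observed 1. Eliminates G1 inverted output.
Only G2 inverted output is consistent with every test.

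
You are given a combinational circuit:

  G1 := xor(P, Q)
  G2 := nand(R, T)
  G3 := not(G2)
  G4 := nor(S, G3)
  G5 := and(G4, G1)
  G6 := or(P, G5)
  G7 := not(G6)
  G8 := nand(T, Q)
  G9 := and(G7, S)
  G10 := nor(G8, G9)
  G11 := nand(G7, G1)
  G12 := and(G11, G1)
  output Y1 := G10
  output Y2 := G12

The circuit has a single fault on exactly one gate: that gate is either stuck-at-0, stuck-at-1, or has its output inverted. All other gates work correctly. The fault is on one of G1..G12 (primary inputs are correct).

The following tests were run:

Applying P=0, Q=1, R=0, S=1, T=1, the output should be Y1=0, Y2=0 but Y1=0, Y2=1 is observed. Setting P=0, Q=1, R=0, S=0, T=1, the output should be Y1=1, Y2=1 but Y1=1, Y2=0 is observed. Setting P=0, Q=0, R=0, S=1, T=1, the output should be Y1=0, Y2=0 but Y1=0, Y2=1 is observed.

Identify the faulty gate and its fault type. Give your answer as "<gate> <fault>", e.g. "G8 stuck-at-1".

G12 inverted output

Fault-free values for test 1 (P=0, Q=1, R=0, S=1, T=1): G1=1, G2=1, G3=0, G4=0, G5=0, G6=0, G7=1, G8=0, G9=1, G10=0, G11=0, G12=0, giving Y1=0, Y2=0. Observed Y1=0, Y2=1.
Test 1: faults giving observed Y1=0, Y2=1 are {G11 stuck-at-1, G11 inverted output, G12 stuck-at-1, G12 inverted output}.
Test 2 (P=0, Q=1, R=0, S=0, T=1): fault-free G1=1, G2=1, G3=0, G4=1, G5=1, G6=1, G7=0, G8=0, G9=0, G10=1, G11=1, G12=1 → Y1=1, Y2=1; observed Y1=1, Y2=0. Eliminates G11 stuck-at-1, G12 stuck-at-1.
Test 3 (P=0, Q=0, R=0, S=1, T=1): fault-free G1=0, G2=1, G3=0, G4=0, G5=0, G6=0, G7=1, G8=1, G9=1, G10=0, G11=1, G12=0 → Y1=0, Y2=0; observed Y1=0, Y2=1. Eliminates G11 inverted output.
Only G12 inverted output is consistent with every test.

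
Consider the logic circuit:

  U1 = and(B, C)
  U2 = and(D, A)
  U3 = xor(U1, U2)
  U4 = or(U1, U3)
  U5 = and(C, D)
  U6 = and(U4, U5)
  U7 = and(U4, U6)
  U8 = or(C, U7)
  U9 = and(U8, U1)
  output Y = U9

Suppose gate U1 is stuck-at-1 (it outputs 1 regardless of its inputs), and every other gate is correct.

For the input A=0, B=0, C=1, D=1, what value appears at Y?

Propagate with U1 forced: U1=1 [stuck-at-1], U2=0, U3=1, U4=1, U5=1, U6=1, U7=1, U8=1, U9=1.
So Y = 1. (Without the fault it would be 0.)

1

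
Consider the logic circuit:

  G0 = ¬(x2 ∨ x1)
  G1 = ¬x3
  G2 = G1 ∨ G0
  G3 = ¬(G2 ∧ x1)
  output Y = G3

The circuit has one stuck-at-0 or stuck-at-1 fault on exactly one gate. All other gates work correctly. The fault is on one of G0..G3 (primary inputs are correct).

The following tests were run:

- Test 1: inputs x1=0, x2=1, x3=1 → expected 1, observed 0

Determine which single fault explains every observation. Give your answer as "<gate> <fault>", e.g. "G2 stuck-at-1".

G3 stuck-at-0

Fault-free values for test 1 (x1=0, x2=1, x3=1): G0=0, G1=0, G2=0, G3=1, giving Y=1. Observed 0.
Test 1: faults giving observed 0 are {G3 stuck-at-0}.
Only G3 stuck-at-0 is consistent with every test.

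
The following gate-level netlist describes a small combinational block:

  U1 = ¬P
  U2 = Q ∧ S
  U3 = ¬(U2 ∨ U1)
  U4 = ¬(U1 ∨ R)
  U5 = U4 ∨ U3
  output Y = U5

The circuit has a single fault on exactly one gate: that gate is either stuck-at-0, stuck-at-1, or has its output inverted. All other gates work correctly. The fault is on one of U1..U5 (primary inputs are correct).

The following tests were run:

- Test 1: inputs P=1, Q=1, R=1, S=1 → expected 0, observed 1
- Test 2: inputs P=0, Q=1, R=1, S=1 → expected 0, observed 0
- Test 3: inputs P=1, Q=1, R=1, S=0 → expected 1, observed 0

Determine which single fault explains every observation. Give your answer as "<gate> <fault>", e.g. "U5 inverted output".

Fault-free values for test 1 (P=1, Q=1, R=1, S=1): U1=0, U2=1, U3=0, U4=0, U5=0, giving Y=0. Observed 1.
Test 1: faults giving observed 1 are {U2 stuck-at-0, U2 inverted output, U3 stuck-at-1, U3 inverted output, U4 stuck-at-1, U4 inverted output, U5 stuck-at-1, U5 inverted output}.
Test 2 (P=0, Q=1, R=1, S=1): fault-free U1=1, U2=1, U3=0, U4=0, U5=0 → 0; observed 0. Eliminates U3 stuck-at-1, U3 inverted output, U4 stuck-at-1, U4 inverted output, U5 stuck-at-1, U5 inverted output.
Test 3 (P=1, Q=1, R=1, S=0): fault-free U1=0, U2=0, U3=1, U4=0, U5=1 → 1; observed 0. Eliminates U2 stuck-at-0.
Only U2 inverted output is consistent with every test.

U2 inverted output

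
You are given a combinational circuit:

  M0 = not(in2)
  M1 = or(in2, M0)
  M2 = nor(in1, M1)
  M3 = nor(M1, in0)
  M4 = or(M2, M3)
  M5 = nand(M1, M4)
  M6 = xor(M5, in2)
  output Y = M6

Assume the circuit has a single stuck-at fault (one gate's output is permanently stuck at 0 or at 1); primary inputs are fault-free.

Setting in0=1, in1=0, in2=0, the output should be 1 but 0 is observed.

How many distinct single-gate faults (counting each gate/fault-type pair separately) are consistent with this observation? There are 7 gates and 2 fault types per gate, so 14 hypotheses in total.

Fault-free: M0=1, M1=1, M2=0, M3=0, M4=0, M5=1, M6=1 → 1. Observed 0.
  M0 stuck-at-0: output 1 ✗
  M0 stuck-at-1: output 1 ✗
  M1 stuck-at-0: output 1 ✗
  M1 stuck-at-1: output 1 ✗
  M2 stuck-at-0: output 1 ✗
  M2 stuck-at-1: output 0 ✓
  M3 stuck-at-0: output 1 ✗
  M3 stuck-at-1: output 0 ✓
  M4 stuck-at-0: output 1 ✗
  M4 stuck-at-1: output 0 ✓
  M5 stuck-at-0: output 0 ✓
  M5 stuck-at-1: output 1 ✗
  M6 stuck-at-0: output 0 ✓
  M6 stuck-at-1: output 1 ✗
Consistent faults: {M2 stuck-at-1, M3 stuck-at-1, M4 stuck-at-1, M5 stuck-at-0, M6 stuck-at-0} — 5 in all.

5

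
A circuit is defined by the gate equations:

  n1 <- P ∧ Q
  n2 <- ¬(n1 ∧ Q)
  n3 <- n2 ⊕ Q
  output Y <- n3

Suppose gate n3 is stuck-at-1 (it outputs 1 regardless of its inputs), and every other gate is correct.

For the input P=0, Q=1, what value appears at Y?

1

Propagate with n3 forced: n1=0, n2=1, n3=1 [stuck-at-1].
So Y = 1. (Without the fault it would be 0.)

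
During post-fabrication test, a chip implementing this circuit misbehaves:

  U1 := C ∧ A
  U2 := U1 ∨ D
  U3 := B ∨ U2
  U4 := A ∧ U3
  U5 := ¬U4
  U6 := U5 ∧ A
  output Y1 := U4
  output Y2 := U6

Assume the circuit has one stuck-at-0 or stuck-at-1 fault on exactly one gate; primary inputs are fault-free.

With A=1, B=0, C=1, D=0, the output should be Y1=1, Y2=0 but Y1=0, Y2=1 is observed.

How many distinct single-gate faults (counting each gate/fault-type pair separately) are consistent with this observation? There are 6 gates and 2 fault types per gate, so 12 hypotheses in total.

4

Fault-free: U1=1, U2=1, U3=1, U4=1, U5=0, U6=0 → Y1=1, Y2=0. Observed Y1=0, Y2=1.
  U1 stuck-at-0: output Y1=0, Y2=1 ✓
  U1 stuck-at-1: output Y1=1, Y2=0 ✗
  U2 stuck-at-0: output Y1=0, Y2=1 ✓
  U2 stuck-at-1: output Y1=1, Y2=0 ✗
  U3 stuck-at-0: output Y1=0, Y2=1 ✓
  U3 stuck-at-1: output Y1=1, Y2=0 ✗
  U4 stuck-at-0: output Y1=0, Y2=1 ✓
  U4 stuck-at-1: output Y1=1, Y2=0 ✗
  U5 stuck-at-0: output Y1=1, Y2=0 ✗
  U5 stuck-at-1: output Y1=1, Y2=1 ✗
  U6 stuck-at-0: output Y1=1, Y2=0 ✗
  U6 stuck-at-1: output Y1=1, Y2=1 ✗
Consistent faults: {U1 stuck-at-0, U2 stuck-at-0, U3 stuck-at-0, U4 stuck-at-0} — 4 in all.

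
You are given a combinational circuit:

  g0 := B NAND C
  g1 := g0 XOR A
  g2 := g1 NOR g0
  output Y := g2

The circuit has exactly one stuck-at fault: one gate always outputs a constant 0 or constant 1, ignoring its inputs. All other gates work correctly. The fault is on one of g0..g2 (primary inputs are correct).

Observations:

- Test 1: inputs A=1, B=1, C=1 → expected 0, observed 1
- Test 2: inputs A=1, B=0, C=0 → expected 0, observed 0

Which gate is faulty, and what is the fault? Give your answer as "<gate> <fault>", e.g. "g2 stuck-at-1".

g1 stuck-at-0

Fault-free values for test 1 (A=1, B=1, C=1): g0=0, g1=1, g2=0, giving Y=0. Observed 1.
Test 1: faults giving observed 1 are {g1 stuck-at-0, g2 stuck-at-1}.
Test 2 (A=1, B=0, C=0): fault-free g0=1, g1=0, g2=0 → 0; observed 0. Eliminates g2 stuck-at-1.
Only g1 stuck-at-0 is consistent with every test.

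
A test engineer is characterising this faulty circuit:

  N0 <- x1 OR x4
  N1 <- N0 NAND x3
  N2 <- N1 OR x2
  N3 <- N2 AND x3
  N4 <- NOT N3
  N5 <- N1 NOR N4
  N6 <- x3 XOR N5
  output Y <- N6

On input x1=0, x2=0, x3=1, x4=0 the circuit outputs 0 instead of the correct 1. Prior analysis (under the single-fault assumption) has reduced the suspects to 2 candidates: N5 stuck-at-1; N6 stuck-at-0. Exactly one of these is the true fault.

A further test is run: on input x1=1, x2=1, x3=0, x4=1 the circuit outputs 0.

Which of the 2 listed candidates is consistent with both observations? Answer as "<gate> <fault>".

N6 stuck-at-0

Evaluate each candidate on input x1=1, x2=1, x3=0, x4=1:
  N5 stuck-at-1: N0=1, N1=1, N2=1, N3=0, N4=1, N5=1 [stuck-at-1], N6=1 → 1 — eliminated
  N6 stuck-at-0: N0=1, N1=1, N2=1, N3=0, N4=1, N5=0, N6=0 [stuck-at-0] → 0 — matches
Only N6 stuck-at-0 reproduces the observed 0.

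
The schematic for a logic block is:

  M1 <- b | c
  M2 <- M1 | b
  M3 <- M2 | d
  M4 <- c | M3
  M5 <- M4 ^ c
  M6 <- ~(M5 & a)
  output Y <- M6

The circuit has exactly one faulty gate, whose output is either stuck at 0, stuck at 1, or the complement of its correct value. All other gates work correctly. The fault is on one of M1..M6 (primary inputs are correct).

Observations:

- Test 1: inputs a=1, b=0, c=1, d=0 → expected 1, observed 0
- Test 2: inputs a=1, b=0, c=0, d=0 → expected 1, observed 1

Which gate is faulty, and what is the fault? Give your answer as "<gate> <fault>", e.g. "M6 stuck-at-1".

Fault-free values for test 1 (a=1, b=0, c=1, d=0): M1=1, M2=1, M3=1, M4=1, M5=0, M6=1, giving Y=1. Observed 0.
Test 1: faults giving observed 0 are {M4 stuck-at-0, M4 inverted output, M5 stuck-at-1, M5 inverted output, M6 stuck-at-0, M6 inverted output}.
Test 2 (a=1, b=0, c=0, d=0): fault-free M1=0, M2=0, M3=0, M4=0, M5=0, M6=1 → 1; observed 1. Eliminates M4 inverted output, M5 stuck-at-1, M5 inverted output, M6 stuck-at-0, M6 inverted output.
Only M4 stuck-at-0 is consistent with every test.

M4 stuck-at-0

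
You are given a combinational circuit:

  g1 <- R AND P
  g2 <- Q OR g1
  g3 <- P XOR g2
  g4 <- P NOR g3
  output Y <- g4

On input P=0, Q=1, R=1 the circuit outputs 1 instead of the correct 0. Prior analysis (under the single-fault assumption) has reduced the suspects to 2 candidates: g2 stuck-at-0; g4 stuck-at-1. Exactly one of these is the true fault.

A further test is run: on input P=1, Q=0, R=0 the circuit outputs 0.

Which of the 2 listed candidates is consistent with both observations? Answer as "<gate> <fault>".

g2 stuck-at-0

Evaluate each candidate on input P=1, Q=0, R=0:
  g2 stuck-at-0: g1=0, g2=0 [stuck-at-0], g3=1, g4=0 → 0 — matches
  g4 stuck-at-1: g1=0, g2=0, g3=1, g4=1 [stuck-at-1] → 1 — eliminated
Only g2 stuck-at-0 reproduces the observed 0.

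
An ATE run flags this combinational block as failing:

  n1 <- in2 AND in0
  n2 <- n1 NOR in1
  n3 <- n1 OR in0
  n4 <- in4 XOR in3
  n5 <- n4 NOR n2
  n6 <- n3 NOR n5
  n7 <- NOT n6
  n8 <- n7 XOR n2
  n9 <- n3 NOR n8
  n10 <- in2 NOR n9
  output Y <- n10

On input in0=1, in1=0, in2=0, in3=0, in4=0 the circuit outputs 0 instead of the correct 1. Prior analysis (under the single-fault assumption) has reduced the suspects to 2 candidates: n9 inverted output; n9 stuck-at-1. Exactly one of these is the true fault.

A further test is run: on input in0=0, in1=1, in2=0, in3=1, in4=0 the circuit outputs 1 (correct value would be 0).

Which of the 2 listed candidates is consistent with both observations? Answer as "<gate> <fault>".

n9 inverted output

Evaluate each candidate on input in0=0, in1=1, in2=0, in3=1, in4=0:
  n9 inverted output: n1=0, n2=0, n3=0, n4=1, n5=0, n6=1, n7=0, n8=0, n9=0 [inverted output], n10=1 → 1 — matches
  n9 stuck-at-1: n1=0, n2=0, n3=0, n4=1, n5=0, n6=1, n7=0, n8=0, n9=1 [stuck-at-1], n10=0 → 0 — eliminated
Only n9 inverted output reproduces the observed 1.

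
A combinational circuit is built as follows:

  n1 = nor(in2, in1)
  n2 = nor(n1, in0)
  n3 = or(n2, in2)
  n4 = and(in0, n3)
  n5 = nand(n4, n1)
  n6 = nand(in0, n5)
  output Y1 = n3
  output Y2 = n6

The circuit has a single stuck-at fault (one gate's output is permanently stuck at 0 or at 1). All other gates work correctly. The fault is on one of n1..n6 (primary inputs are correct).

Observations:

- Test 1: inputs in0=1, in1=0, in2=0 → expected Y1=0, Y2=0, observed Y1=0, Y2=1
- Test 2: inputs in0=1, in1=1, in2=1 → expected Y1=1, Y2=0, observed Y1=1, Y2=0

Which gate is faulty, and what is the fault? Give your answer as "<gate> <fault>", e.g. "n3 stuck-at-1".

Fault-free values for test 1 (in0=1, in1=0, in2=0): n1=1, n2=0, n3=0, n4=0, n5=1, n6=0, giving Y1=0, Y2=0. Observed Y1=0, Y2=1.
Test 1: faults giving observed Y1=0, Y2=1 are {n4 stuck-at-1, n5 stuck-at-0, n6 stuck-at-1}.
Test 2 (in0=1, in1=1, in2=1): fault-free n1=0, n2=0, n3=1, n4=1, n5=1, n6=0 → Y1=1, Y2=0; observed Y1=1, Y2=0. Eliminates n5 stuck-at-0, n6 stuck-at-1.
Only n4 stuck-at-1 is consistent with every test.

n4 stuck-at-1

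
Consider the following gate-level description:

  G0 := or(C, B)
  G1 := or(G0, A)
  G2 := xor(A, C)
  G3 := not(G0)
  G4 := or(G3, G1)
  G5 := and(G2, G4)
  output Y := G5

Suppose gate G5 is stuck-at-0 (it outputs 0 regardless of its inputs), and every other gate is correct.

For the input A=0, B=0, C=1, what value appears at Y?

Propagate with G5 forced: G0=1, G1=1, G2=1, G3=0, G4=1, G5=0 [stuck-at-0].
So Y = 0. (Without the fault it would be 1.)

0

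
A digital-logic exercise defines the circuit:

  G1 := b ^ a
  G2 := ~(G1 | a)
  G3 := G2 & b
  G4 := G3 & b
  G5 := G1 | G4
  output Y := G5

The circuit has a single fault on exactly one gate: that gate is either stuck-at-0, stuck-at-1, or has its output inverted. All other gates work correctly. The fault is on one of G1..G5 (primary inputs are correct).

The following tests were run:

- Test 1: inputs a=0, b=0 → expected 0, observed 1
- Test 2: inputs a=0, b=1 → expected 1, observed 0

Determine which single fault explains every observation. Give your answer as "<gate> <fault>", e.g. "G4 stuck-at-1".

Fault-free values for test 1 (a=0, b=0): G1=0, G2=1, G3=0, G4=0, G5=0, giving Y=0. Observed 1.
Test 1: faults giving observed 1 are {G1 stuck-at-1, G1 inverted output, G4 stuck-at-1, G4 inverted output, G5 stuck-at-1, G5 inverted output}.
Test 2 (a=0, b=1): fault-free G1=1, G2=0, G3=0, G4=0, G5=1 → 1; observed 0. Eliminates G1 stuck-at-1, G1 inverted output, G4 stuck-at-1, G4 inverted output, G5 stuck-at-1.
Only G5 inverted output is consistent with every test.

G5 inverted output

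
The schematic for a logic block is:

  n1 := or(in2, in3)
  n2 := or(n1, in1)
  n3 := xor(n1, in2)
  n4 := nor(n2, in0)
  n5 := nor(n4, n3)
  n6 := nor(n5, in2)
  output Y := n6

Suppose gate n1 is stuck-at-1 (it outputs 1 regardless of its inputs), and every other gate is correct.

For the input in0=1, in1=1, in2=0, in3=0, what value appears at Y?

1

Propagate with n1 forced: n1=1 [stuck-at-1], n2=1, n3=1, n4=0, n5=0, n6=1.
So Y = 1. (Without the fault it would be 0.)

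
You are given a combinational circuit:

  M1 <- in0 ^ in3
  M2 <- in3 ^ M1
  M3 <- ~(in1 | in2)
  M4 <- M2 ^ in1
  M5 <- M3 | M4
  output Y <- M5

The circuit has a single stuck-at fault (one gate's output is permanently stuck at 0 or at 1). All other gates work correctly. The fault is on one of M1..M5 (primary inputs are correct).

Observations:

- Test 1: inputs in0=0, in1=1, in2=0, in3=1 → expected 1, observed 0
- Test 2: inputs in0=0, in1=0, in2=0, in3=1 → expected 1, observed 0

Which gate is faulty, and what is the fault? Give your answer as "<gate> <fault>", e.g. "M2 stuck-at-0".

M5 stuck-at-0

Fault-free values for test 1 (in0=0, in1=1, in2=0, in3=1): M1=1, M2=0, M3=0, M4=1, M5=1, giving Y=1. Observed 0.
Test 1: faults giving observed 0 are {M1 stuck-at-0, M2 stuck-at-1, M4 stuck-at-0, M5 stuck-at-0}.
Test 2 (in0=0, in1=0, in2=0, in3=1): fault-free M1=1, M2=0, M3=1, M4=0, M5=1 → 1; observed 0. Eliminates M1 stuck-at-0, M2 stuck-at-1, M4 stuck-at-0.
Only M5 stuck-at-0 is consistent with every test.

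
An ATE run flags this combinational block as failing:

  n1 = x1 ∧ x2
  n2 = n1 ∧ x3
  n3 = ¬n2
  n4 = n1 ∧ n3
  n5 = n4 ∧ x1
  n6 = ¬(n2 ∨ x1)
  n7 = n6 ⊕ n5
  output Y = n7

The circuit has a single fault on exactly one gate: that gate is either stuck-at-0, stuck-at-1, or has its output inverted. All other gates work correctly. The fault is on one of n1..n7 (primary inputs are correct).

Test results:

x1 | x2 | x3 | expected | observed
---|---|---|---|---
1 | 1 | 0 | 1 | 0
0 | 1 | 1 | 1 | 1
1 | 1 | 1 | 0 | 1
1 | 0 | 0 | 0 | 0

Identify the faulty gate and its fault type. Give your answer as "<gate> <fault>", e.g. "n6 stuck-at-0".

Fault-free values for test 1 (x1=1, x2=1, x3=0): n1=1, n2=0, n3=1, n4=1, n5=1, n6=0, n7=1, giving Y=1. Observed 0.
Test 1: faults giving observed 0 are {n1 stuck-at-0, n1 inverted output, n2 stuck-at-1, n2 inverted output, n3 stuck-at-0, n3 inverted output, n4 stuck-at-0, n4 inverted output, n5 stuck-at-0, n5 inverted output, n6 stuck-at-1, n6 inverted output, n7 stuck-at-0, n7 inverted output}.
Test 2 (x1=0, x2=1, x3=1): fault-free n1=0, n2=0, n3=1, n4=0, n5=0, n6=1, n7=1 → 1; observed 1. Eliminates n1 inverted output, n2 stuck-at-1, n2 inverted output, n5 inverted output, n6 inverted output, n7 stuck-at-0, n7 inverted output.
Test 3 (x1=1, x2=1, x3=1): fault-free n1=1, n2=1, n3=0, n4=0, n5=0, n6=0, n7=0 → 0; observed 1. Eliminates n1 stuck-at-0, n3 stuck-at-0, n4 stuck-at-0, n5 stuck-at-0.
Test 4 (x1=1, x2=0, x3=0): fault-free n1=0, n2=0, n3=1, n4=0, n5=0, n6=0, n7=0 → 0; observed 0. Eliminates n4 inverted output, n6 stuck-at-1.
Only n3 inverted output is consistent with every test.

n3 inverted output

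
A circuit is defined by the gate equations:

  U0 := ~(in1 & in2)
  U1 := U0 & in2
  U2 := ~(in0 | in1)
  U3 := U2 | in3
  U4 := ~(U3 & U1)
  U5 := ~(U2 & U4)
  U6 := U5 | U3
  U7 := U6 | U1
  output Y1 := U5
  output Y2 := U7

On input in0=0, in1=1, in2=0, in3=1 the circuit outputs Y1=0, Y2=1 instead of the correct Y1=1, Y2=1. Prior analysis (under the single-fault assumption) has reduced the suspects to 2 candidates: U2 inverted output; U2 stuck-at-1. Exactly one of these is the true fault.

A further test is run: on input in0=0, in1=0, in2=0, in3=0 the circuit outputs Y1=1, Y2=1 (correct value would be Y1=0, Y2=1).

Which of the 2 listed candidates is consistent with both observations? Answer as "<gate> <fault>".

U2 inverted output

Evaluate each candidate on input in0=0, in1=0, in2=0, in3=0:
  U2 inverted output: U0=1, U1=0, U2=0 [inverted output], U3=0, U4=1, U5=1, U6=1, U7=1 → Y1=1, Y2=1 — matches
  U2 stuck-at-1: U0=1, U1=0, U2=1 [stuck-at-1], U3=1, U4=1, U5=0, U6=1, U7=1 → Y1=0, Y2=1 — eliminated
Only U2 inverted output reproduces the observed Y1=1, Y2=1.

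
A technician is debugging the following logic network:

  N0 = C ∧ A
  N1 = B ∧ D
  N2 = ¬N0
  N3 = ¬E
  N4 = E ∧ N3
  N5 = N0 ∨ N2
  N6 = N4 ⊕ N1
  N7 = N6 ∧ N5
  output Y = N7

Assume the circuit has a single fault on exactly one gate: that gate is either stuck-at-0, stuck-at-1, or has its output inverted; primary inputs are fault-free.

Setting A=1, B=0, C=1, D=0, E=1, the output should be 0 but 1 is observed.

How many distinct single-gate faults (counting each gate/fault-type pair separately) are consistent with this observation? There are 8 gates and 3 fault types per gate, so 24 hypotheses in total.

Fault-free: N0=1, N1=0, N2=0, N3=0, N4=0, N5=1, N6=0, N7=0 → 0. Observed 1.
  N0: none of the 3 fault types match ✗
  N1: stuck-at-1, inverted output ✓; others ✗
  N2: none of the 3 fault types match ✗
  N3: stuck-at-1, inverted output ✓; others ✗
  N4: stuck-at-1, inverted output ✓; others ✗
  N5: none of the 3 fault types match ✗
  N6: stuck-at-1, inverted output ✓; others ✗
  N7: stuck-at-1, inverted output ✓; others ✗
Consistent faults: {N1 stuck-at-1, N1 inverted output, N3 stuck-at-1, N3 inverted output, N4 stuck-at-1, N4 inverted output, N6 stuck-at-1, N6 inverted output, N7 stuck-at-1, N7 inverted output} — 10 in all.

10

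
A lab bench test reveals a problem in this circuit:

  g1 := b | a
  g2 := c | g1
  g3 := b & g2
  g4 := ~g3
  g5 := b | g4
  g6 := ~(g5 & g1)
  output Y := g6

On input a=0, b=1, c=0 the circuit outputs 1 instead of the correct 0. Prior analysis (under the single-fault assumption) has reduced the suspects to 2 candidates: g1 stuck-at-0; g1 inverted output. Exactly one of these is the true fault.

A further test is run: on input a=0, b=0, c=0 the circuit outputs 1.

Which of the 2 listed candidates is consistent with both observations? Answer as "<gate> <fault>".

g1 stuck-at-0

Evaluate each candidate on input a=0, b=0, c=0:
  g1 stuck-at-0: g1=0 [stuck-at-0], g2=0, g3=0, g4=1, g5=1, g6=1 → 1 — matches
  g1 inverted output: g1=1 [inverted output], g2=1, g3=0, g4=1, g5=1, g6=0 → 0 — eliminated
Only g1 stuck-at-0 reproduces the observed 1.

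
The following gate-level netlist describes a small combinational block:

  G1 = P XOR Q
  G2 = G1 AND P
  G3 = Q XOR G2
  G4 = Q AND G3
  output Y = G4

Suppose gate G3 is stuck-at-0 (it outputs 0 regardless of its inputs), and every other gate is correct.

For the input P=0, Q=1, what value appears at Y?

Propagate with G3 forced: G1=1, G2=0, G3=0 [stuck-at-0], G4=0.
So Y = 0. (Without the fault it would be 1.)

0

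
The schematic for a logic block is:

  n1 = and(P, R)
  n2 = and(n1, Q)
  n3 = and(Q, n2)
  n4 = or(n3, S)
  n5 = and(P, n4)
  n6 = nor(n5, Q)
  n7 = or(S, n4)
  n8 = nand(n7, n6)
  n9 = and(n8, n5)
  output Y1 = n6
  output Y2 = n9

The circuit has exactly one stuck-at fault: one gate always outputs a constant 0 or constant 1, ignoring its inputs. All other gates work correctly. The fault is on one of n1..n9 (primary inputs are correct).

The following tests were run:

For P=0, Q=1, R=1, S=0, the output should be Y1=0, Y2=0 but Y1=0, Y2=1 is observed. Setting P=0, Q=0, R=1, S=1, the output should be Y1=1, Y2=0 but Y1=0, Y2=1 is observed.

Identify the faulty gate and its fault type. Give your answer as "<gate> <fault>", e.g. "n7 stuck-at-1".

Fault-free values for test 1 (P=0, Q=1, R=1, S=0): n1=0, n2=0, n3=0, n4=0, n5=0, n6=0, n7=0, n8=1, n9=0, giving Y1=0, Y2=0. Observed Y1=0, Y2=1.
Test 1: faults giving observed Y1=0, Y2=1 are {n5 stuck-at-1, n9 stuck-at-1}.
Test 2 (P=0, Q=0, R=1, S=1): fault-free n1=0, n2=0, n3=0, n4=1, n5=0, n6=1, n7=1, n8=0, n9=0 → Y1=1, Y2=0; observed Y1=0, Y2=1. Eliminates n9 stuck-at-1.
Only n5 stuck-at-1 is consistent with every test.

n5 stuck-at-1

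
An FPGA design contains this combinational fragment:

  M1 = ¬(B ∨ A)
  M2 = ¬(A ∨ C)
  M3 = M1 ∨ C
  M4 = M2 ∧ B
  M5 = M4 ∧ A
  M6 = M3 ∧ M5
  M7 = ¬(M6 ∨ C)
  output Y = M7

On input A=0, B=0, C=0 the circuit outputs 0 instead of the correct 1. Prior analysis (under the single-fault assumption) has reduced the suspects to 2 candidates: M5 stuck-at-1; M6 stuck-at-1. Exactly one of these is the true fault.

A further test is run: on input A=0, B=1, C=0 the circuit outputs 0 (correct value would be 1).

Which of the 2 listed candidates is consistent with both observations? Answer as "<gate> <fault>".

Evaluate each candidate on input A=0, B=1, C=0:
  M5 stuck-at-1: M1=0, M2=1, M3=0, M4=1, M5=1 [stuck-at-1], M6=0, M7=1 → 1 — eliminated
  M6 stuck-at-1: M1=0, M2=1, M3=0, M4=1, M5=0, M6=1 [stuck-at-1], M7=0 → 0 — matches
Only M6 stuck-at-1 reproduces the observed 0.

M6 stuck-at-1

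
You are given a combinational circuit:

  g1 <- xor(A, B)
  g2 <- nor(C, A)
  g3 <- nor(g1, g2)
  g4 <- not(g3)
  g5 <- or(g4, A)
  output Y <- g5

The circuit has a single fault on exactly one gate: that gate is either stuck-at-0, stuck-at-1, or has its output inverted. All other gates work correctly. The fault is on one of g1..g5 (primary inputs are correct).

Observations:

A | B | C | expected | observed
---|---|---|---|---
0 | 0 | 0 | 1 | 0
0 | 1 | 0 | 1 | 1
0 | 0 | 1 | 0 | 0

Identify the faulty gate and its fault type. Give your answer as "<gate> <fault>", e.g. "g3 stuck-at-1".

Fault-free values for test 1 (A=0, B=0, C=0): g1=0, g2=1, g3=0, g4=1, g5=1, giving Y=1. Observed 0.
Test 1: faults giving observed 0 are {g2 stuck-at-0, g2 inverted output, g3 stuck-at-1, g3 inverted output, g4 stuck-at-0, g4 inverted output, g5 stuck-at-0, g5 inverted output}.
Test 2 (A=0, B=1, C=0): fault-free g1=1, g2=1, g3=0, g4=1, g5=1 → 1; observed 1. Eliminates g3 stuck-at-1, g3 inverted output, g4 stuck-at-0, g4 inverted output, g5 stuck-at-0, g5 inverted output.
Test 3 (A=0, B=0, C=1): fault-free g1=0, g2=0, g3=1, g4=0, g5=0 → 0; observed 0. Eliminates g2 inverted output.
Only g2 stuck-at-0 is consistent with every test.

g2 stuck-at-0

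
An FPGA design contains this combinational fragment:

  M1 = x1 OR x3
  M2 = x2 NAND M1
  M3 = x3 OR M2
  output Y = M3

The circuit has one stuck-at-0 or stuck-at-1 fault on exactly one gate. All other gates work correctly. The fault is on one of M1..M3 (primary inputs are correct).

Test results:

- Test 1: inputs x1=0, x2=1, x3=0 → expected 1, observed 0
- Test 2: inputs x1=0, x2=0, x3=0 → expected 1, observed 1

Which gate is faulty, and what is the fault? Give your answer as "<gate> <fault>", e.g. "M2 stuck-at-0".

Fault-free values for test 1 (x1=0, x2=1, x3=0): M1=0, M2=1, M3=1, giving Y=1. Observed 0.
Test 1: faults giving observed 0 are {M1 stuck-at-1, M2 stuck-at-0, M3 stuck-at-0}.
Test 2 (x1=0, x2=0, x3=0): fault-free M1=0, M2=1, M3=1 → 1; observed 1. Eliminates M2 stuck-at-0, M3 stuck-at-0.
Only M1 stuck-at-1 is consistent with every test.

M1 stuck-at-1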